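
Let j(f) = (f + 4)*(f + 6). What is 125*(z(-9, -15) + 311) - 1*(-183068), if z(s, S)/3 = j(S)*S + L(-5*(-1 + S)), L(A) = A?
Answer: -304932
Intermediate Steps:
j(f) = (4 + f)*(6 + f)
z(s, S) = 15 - 15*S + 3*S*(24 + S² + 10*S) (z(s, S) = 3*((24 + S² + 10*S)*S - 5*(-1 + S)) = 3*(S*(24 + S² + 10*S) + (5 - 5*S)) = 3*(5 - 5*S + S*(24 + S² + 10*S)) = 15 - 15*S + 3*S*(24 + S² + 10*S))
125*(z(-9, -15) + 311) - 1*(-183068) = 125*((15 + 3*(-15)³ + 30*(-15)² + 57*(-15)) + 311) - 1*(-183068) = 125*((15 + 3*(-3375) + 30*225 - 855) + 311) + 183068 = 125*((15 - 10125 + 6750 - 855) + 311) + 183068 = 125*(-4215 + 311) + 183068 = 125*(-3904) + 183068 = -488000 + 183068 = -304932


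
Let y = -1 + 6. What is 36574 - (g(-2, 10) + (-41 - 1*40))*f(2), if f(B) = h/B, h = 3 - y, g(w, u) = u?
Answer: 36503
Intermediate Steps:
y = 5
h = -2 (h = 3 - 1*5 = 3 - 5 = -2)
f(B) = -2/B
36574 - (g(-2, 10) + (-41 - 1*40))*f(2) = 36574 - (10 + (-41 - 1*40))*(-2/2) = 36574 - (10 + (-41 - 40))*(-2*½) = 36574 - (10 - 81)*(-1) = 36574 - (-71)*(-1) = 36574 - 1*71 = 36574 - 71 = 36503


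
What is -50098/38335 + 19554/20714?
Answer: -144063691/397035595 ≈ -0.36285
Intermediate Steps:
-50098/38335 + 19554/20714 = -50098*1/38335 + 19554*(1/20714) = -50098/38335 + 9777/10357 = -144063691/397035595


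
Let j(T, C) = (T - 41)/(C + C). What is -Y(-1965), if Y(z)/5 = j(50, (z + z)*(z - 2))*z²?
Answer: -88425/7868 ≈ -11.239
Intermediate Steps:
j(T, C) = (-41 + T)/(2*C) (j(T, C) = (-41 + T)/((2*C)) = (-41 + T)*(1/(2*C)) = (-41 + T)/(2*C))
Y(z) = 45*z/(4*(-2 + z)) (Y(z) = 5*(((-41 + 50)/(2*(((z + z)*(z - 2)))))*z²) = 5*(((½)*9/((2*z)*(-2 + z)))*z²) = 5*(((½)*9/(2*z*(-2 + z)))*z²) = 5*(((½)*(1/(2*z*(-2 + z)))*9)*z²) = 5*((9/(4*z*(-2 + z)))*z²) = 5*(9*z/(4*(-2 + z))) = 45*z/(4*(-2 + z)))
-Y(-1965) = -45*(-1965)/(4*(-2 - 1965)) = -45*(-1965)/(4*(-1967)) = -45*(-1965)*(-1)/(4*1967) = -1*88425/7868 = -88425/7868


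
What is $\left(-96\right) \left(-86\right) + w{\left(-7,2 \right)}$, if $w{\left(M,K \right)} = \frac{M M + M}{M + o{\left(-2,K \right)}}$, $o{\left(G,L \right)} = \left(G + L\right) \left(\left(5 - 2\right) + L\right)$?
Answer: $8250$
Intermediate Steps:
$o{\left(G,L \right)} = \left(3 + L\right) \left(G + L\right)$ ($o{\left(G,L \right)} = \left(G + L\right) \left(\left(5 - 2\right) + L\right) = \left(G + L\right) \left(3 + L\right) = \left(3 + L\right) \left(G + L\right)$)
$w{\left(M,K \right)} = \frac{M + M^{2}}{-6 + K + M + K^{2}}$ ($w{\left(M,K \right)} = \frac{M M + M}{M + \left(K^{2} + 3 \left(-2\right) + 3 K - 2 K\right)} = \frac{M^{2} + M}{M + \left(K^{2} - 6 + 3 K - 2 K\right)} = \frac{M + M^{2}}{M + \left(-6 + K + K^{2}\right)} = \frac{M + M^{2}}{-6 + K + M + K^{2}}$)
$\left(-96\right) \left(-86\right) + w{\left(-7,2 \right)} = \left(-96\right) \left(-86\right) - \frac{7 \left(1 - 7\right)}{-6 + 2 - 7 + 2^{2}} = 8256 - 7 \frac{1}{-6 + 2 - 7 + 4} \left(-6\right) = 8256 - 7 \frac{1}{-7} \left(-6\right) = 8256 - \left(-1\right) \left(-6\right) = 8256 - 6 = 8250$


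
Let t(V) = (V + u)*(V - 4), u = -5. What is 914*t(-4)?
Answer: 65808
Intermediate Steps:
t(V) = (-5 + V)*(-4 + V) (t(V) = (V - 5)*(V - 4) = (-5 + V)*(-4 + V))
914*t(-4) = 914*(20 + (-4)² - 9*(-4)) = 914*(20 + 16 + 36) = 914*72 = 65808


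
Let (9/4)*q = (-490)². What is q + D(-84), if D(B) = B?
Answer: 959644/9 ≈ 1.0663e+5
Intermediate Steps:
q = 960400/9 (q = (4/9)*(-490)² = (4/9)*240100 = 960400/9 ≈ 1.0671e+5)
q + D(-84) = 960400/9 - 84 = 959644/9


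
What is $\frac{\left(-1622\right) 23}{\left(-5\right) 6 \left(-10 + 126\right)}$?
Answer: $\frac{18653}{1740} \approx 10.72$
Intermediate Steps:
$\frac{\left(-1622\right) 23}{\left(-5\right) 6 \left(-10 + 126\right)} = - \frac{37306}{\left(-30\right) 116} = - \frac{37306}{-3480} = \left(-37306\right) \left(- \frac{1}{3480}\right) = \frac{18653}{1740}$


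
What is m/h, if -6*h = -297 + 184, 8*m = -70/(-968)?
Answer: 105/218768 ≈ 0.00047996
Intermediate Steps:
m = 35/3872 (m = (-70/(-968))/8 = (-70*(-1/968))/8 = (⅛)*(35/484) = 35/3872 ≈ 0.0090393)
h = 113/6 (h = -(-297 + 184)/6 = -⅙*(-113) = 113/6 ≈ 18.833)
m/h = 35/(3872*(113/6)) = (35/3872)*(6/113) = 105/218768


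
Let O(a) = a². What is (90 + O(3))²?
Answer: 9801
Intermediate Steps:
(90 + O(3))² = (90 + 3²)² = (90 + 9)² = 99² = 9801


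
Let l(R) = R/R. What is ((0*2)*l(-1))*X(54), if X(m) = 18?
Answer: 0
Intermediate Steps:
l(R) = 1
((0*2)*l(-1))*X(54) = ((0*2)*1)*18 = (0*1)*18 = 0*18 = 0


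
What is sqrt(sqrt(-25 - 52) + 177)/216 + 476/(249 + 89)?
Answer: 238/169 + sqrt(177 + I*sqrt(77))/216 ≈ 1.4699 + 0.0015263*I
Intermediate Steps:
sqrt(sqrt(-25 - 52) + 177)/216 + 476/(249 + 89) = sqrt(sqrt(-77) + 177)*(1/216) + 476/338 = sqrt(I*sqrt(77) + 177)*(1/216) + 476*(1/338) = sqrt(177 + I*sqrt(77))*(1/216) + 238/169 = sqrt(177 + I*sqrt(77))/216 + 238/169 = 238/169 + sqrt(177 + I*sqrt(77))/216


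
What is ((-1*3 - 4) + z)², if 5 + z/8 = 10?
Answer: 1089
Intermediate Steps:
z = 40 (z = -40 + 8*10 = -40 + 80 = 40)
((-1*3 - 4) + z)² = ((-1*3 - 4) + 40)² = ((-3 - 4) + 40)² = (-7 + 40)² = 33² = 1089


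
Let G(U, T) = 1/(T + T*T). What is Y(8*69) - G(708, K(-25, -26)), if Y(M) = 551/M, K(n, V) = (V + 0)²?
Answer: 63041425/63155976 ≈ 0.99819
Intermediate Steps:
K(n, V) = V²
G(U, T) = 1/(T + T²)
Y(8*69) - G(708, K(-25, -26)) = 551/((8*69)) - 1/(((-26)²)*(1 + (-26)²)) = 551/552 - 1/(676*(1 + 676)) = 551*(1/552) - 1/(676*677) = 551/552 - 1/(676*677) = 551/552 - 1*1/457652 = 551/552 - 1/457652 = 63041425/63155976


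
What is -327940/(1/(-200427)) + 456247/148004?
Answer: 9728011408817767/148004 ≈ 6.5728e+10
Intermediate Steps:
-327940/(1/(-200427)) + 456247/148004 = -327940/(-1/200427) + 456247*(1/148004) = -327940*(-200427) + 456247/148004 = 65728030380 + 456247/148004 = 9728011408817767/148004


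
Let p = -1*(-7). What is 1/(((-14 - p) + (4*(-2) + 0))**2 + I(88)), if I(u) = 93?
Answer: 1/934 ≈ 0.0010707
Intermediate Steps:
p = 7
1/(((-14 - p) + (4*(-2) + 0))**2 + I(88)) = 1/(((-14 - 1*7) + (4*(-2) + 0))**2 + 93) = 1/(((-14 - 7) + (-8 + 0))**2 + 93) = 1/((-21 - 8)**2 + 93) = 1/((-29)**2 + 93) = 1/(841 + 93) = 1/934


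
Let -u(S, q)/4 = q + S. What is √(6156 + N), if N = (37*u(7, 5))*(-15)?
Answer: 6*√911 ≈ 181.10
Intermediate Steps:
u(S, q) = -4*S - 4*q (u(S, q) = -4*(q + S) = -4*(S + q) = -4*S - 4*q)
N = 26640 (N = (37*(-4*7 - 4*5))*(-15) = (37*(-28 - 20))*(-15) = (37*(-48))*(-15) = -1776*(-15) = 26640)
√(6156 + N) = √(6156 + 26640) = √32796 = 6*√911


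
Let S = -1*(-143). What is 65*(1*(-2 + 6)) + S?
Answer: 403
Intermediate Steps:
S = 143
65*(1*(-2 + 6)) + S = 65*(1*(-2 + 6)) + 143 = 65*(1*4) + 143 = 65*4 + 143 = 260 + 143 = 403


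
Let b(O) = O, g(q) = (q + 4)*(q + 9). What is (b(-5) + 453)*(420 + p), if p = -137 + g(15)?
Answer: 331072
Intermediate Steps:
g(q) = (4 + q)*(9 + q)
p = 319 (p = -137 + (36 + 15² + 13*15) = -137 + (36 + 225 + 195) = -137 + 456 = 319)
(b(-5) + 453)*(420 + p) = (-5 + 453)*(420 + 319) = 448*739 = 331072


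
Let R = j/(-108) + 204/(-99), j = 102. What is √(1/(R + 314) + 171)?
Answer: 3*√72044166345/61577 ≈ 13.077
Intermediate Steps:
R = -595/198 (R = 102/(-108) + 204/(-99) = 102*(-1/108) + 204*(-1/99) = -17/18 - 68/33 = -595/198 ≈ -3.0051)
√(1/(R + 314) + 171) = √(1/(-595/198 + 314) + 171) = √(1/(61577/198) + 171) = √(198/61577 + 171) = √(10529865/61577) = 3*√72044166345/61577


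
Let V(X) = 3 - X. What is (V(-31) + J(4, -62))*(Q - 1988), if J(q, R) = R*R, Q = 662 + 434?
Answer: -3459176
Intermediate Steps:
Q = 1096
J(q, R) = R**2
(V(-31) + J(4, -62))*(Q - 1988) = ((3 - 1*(-31)) + (-62)**2)*(1096 - 1988) = ((3 + 31) + 3844)*(-892) = (34 + 3844)*(-892) = 3878*(-892) = -3459176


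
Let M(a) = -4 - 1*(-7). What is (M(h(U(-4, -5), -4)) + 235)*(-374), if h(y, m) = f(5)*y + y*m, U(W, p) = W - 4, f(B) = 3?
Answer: -89012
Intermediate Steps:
U(W, p) = -4 + W
h(y, m) = 3*y + m*y (h(y, m) = 3*y + y*m = 3*y + m*y)
M(a) = 3 (M(a) = -4 + 7 = 3)
(M(h(U(-4, -5), -4)) + 235)*(-374) = (3 + 235)*(-374) = 238*(-374) = -89012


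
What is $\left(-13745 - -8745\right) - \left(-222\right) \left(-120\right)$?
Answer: $-31640$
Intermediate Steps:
$\left(-13745 - -8745\right) - \left(-222\right) \left(-120\right) = \left(-13745 + 8745\right) - 26640 = -5000 - 26640 = -31640$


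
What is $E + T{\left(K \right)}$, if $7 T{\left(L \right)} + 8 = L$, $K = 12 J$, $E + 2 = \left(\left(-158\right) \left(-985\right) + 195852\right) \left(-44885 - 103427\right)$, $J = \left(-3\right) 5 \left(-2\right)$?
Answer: $- \frac{364902988350}{7} \approx -5.2129 \cdot 10^{10}$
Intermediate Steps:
$J = 30$ ($J = \left(-15\right) \left(-2\right) = 30$)
$E = -52128998386$ ($E = -2 + \left(\left(-158\right) \left(-985\right) + 195852\right) \left(-44885 - 103427\right) = -2 + \left(155630 + 195852\right) \left(-148312\right) = -2 + 351482 \left(-148312\right) = -2 - 52128998384 = -52128998386$)
$K = 360$ ($K = 12 \cdot 30 = 360$)
$T{\left(L \right)} = - \frac{8}{7} + \frac{L}{7}$
$E + T{\left(K \right)} = -52128998386 + \left(- \frac{8}{7} + \frac{1}{7} \cdot 360\right) = -52128998386 + \left(- \frac{8}{7} + \frac{360}{7}\right) = -52128998386 + \frac{352}{7} = - \frac{364902988350}{7}$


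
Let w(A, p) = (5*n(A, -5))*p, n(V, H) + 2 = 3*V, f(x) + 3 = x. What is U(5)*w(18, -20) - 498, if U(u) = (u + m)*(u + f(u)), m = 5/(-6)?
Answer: -456494/3 ≈ -1.5216e+5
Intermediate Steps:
f(x) = -3 + x
n(V, H) = -2 + 3*V
m = -⅚ (m = 5*(-⅙) = -⅚ ≈ -0.83333)
w(A, p) = p*(-10 + 15*A) (w(A, p) = (5*(-2 + 3*A))*p = (-10 + 15*A)*p = p*(-10 + 15*A))
U(u) = (-3 + 2*u)*(-⅚ + u) (U(u) = (u - ⅚)*(u + (-3 + u)) = (-⅚ + u)*(-3 + 2*u) = (-3 + 2*u)*(-⅚ + u))
U(5)*w(18, -20) - 498 = (5/2 + 2*5² - 14/3*5)*(5*(-20)*(-2 + 3*18)) - 498 = (5/2 + 2*25 - 70/3)*(5*(-20)*(-2 + 54)) - 498 = (5/2 + 50 - 70/3)*(5*(-20)*52) - 498 = (175/6)*(-5200) - 498 = -455000/3 - 498 = -456494/3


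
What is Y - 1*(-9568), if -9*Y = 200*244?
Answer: 37312/9 ≈ 4145.8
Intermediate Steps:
Y = -48800/9 (Y = -200*244/9 = -1/9*48800 = -48800/9 ≈ -5422.2)
Y - 1*(-9568) = -48800/9 - 1*(-9568) = -48800/9 + 9568 = 37312/9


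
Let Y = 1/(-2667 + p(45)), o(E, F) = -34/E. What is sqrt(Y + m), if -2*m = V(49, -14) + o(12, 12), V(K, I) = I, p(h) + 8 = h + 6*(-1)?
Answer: sqrt(32895303)/1977 ≈ 2.9011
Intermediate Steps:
p(h) = -14 + h (p(h) = -8 + (h + 6*(-1)) = -8 + (h - 6) = -8 + (-6 + h) = -14 + h)
m = 101/12 (m = -(-14 - 34/12)/2 = -(-14 - 34*1/12)/2 = -(-14 - 17/6)/2 = -1/2*(-101/6) = 101/12 ≈ 8.4167)
Y = -1/2636 (Y = 1/(-2667 + (-14 + 45)) = 1/(-2667 + 31) = 1/(-2636) = -1/2636 ≈ -0.00037936)
sqrt(Y + m) = sqrt(-1/2636 + 101/12) = sqrt(16639/1977) = sqrt(32895303)/1977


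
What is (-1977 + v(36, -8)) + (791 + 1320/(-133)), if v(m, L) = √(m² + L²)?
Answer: -159058/133 + 4*√85 ≈ -1159.0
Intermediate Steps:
v(m, L) = √(L² + m²)
(-1977 + v(36, -8)) + (791 + 1320/(-133)) = (-1977 + √((-8)² + 36²)) + (791 + 1320/(-133)) = (-1977 + √(64 + 1296)) + (791 + 1320*(-1/133)) = (-1977 + √1360) + (791 - 1320/133) = (-1977 + 4*√85) + 103883/133 = -159058/133 + 4*√85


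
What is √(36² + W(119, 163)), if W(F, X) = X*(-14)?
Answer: I*√986 ≈ 31.401*I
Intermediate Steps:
W(F, X) = -14*X
√(36² + W(119, 163)) = √(36² - 14*163) = √(1296 - 2282) = √(-986) = I*√986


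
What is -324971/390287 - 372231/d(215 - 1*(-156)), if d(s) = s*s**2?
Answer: -16739859615778/19929931890757 ≈ -0.83994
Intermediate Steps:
d(s) = s**3
-324971/390287 - 372231/d(215 - 1*(-156)) = -324971/390287 - 372231/(215 - 1*(-156))**3 = -324971*1/390287 - 372231/(215 + 156)**3 = -324971/390287 - 372231/(371**3) = -324971/390287 - 372231/51064811 = -16739859615778/19929931890757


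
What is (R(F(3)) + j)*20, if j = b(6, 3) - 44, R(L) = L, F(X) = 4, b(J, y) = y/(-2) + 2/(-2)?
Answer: -850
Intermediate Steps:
b(J, y) = -1 - y/2 (b(J, y) = y*(-1/2) + 2*(-1/2) = -y/2 - 1 = -1 - y/2)
j = -93/2 (j = (-1 - 1/2*3) - 44 = (-1 - 3/2) - 44 = -5/2 - 44 = -93/2 ≈ -46.500)
(R(F(3)) + j)*20 = (4 - 93/2)*20 = -85/2*20 = -850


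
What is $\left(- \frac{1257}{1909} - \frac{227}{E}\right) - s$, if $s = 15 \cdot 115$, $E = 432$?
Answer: $- \frac{1423563167}{824688} \approx -1726.2$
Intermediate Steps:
$s = 1725$
$\left(- \frac{1257}{1909} - \frac{227}{E}\right) - s = \left(- \frac{1257}{1909} - \frac{227}{432}\right) - 1725 = - \frac{976367}{824688} - 1725 = - \frac{1423563167}{824688}$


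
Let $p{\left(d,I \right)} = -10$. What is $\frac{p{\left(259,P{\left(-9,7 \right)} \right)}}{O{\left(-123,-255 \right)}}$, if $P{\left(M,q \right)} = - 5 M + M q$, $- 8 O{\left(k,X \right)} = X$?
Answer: $- \frac{16}{51} \approx -0.31373$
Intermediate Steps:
$O{\left(k,X \right)} = - \frac{X}{8}$
$\frac{p{\left(259,P{\left(-9,7 \right)} \right)}}{O{\left(-123,-255 \right)}} = - \frac{10}{\left(- \frac{1}{8}\right) \left(-255\right)} = - \frac{10}{\frac{255}{8}} = \left(-10\right) \frac{8}{255} = - \frac{16}{51}$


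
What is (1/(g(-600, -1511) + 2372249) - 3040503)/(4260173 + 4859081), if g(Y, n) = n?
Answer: -7208236001213/21619361989452 ≈ -0.33342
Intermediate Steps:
(1/(g(-600, -1511) + 2372249) - 3040503)/(4260173 + 4859081) = (1/(-1511 + 2372249) - 3040503)/(4260173 + 4859081) = (1/2370738 - 3040503)/9119254 = (1/2370738 - 3040503)*(1/9119254) = -7208236001213/2370738*1/9119254 = -7208236001213/21619361989452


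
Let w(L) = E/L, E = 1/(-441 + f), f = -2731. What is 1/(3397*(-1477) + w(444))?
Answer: -1408368/7066301943793 ≈ -1.9931e-7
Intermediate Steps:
E = -1/3172 (E = 1/(-441 - 2731) = 1/(-3172) = -1/3172 ≈ -0.00031526)
w(L) = -1/(3172*L)
1/(3397*(-1477) + w(444)) = 1/(3397*(-1477) - 1/3172/444) = 1/(-5017369 - 1/3172*1/444) = 1/(-5017369 - 1/1408368) = 1/(-7066301943793/1408368) = -1408368/7066301943793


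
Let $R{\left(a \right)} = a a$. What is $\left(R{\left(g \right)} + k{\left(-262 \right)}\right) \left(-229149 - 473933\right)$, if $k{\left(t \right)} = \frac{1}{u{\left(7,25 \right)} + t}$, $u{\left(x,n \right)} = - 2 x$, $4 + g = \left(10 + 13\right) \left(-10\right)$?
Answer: $- \frac{5312717851355}{138} \approx -3.8498 \cdot 10^{10}$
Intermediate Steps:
$g = -234$ ($g = -4 + \left(10 + 13\right) \left(-10\right) = -4 + 23 \left(-10\right) = -4 - 230 = -234$)
$R{\left(a \right)} = a^{2}$
$k{\left(t \right)} = \frac{1}{-14 + t}$ ($k{\left(t \right)} = \frac{1}{\left(-2\right) 7 + t} = \frac{1}{-14 + t}$)
$\left(R{\left(g \right)} + k{\left(-262 \right)}\right) \left(-229149 - 473933\right) = \left(\left(-234\right)^{2} + \frac{1}{-14 - 262}\right) \left(-229149 - 473933\right) = \left(54756 + \frac{1}{-276}\right) \left(-703082\right) = \left(54756 - \frac{1}{276}\right) \left(-703082\right) = \frac{15112655}{276} \left(-703082\right) = - \frac{5312717851355}{138}$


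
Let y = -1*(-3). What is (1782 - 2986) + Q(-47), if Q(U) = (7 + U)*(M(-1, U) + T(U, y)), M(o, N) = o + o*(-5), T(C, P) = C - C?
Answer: -1364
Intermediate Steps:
y = 3
T(C, P) = 0
M(o, N) = -4*o (M(o, N) = o - 5*o = -4*o)
Q(U) = 28 + 4*U (Q(U) = (7 + U)*(-4*(-1) + 0) = (7 + U)*(4 + 0) = (7 + U)*4 = 28 + 4*U)
(1782 - 2986) + Q(-47) = (1782 - 2986) + (28 + 4*(-47)) = -1204 + (28 - 188) = -1204 - 160 = -1364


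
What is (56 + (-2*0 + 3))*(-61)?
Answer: -3599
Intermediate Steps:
(56 + (-2*0 + 3))*(-61) = (56 + (0 + 3))*(-61) = (56 + 3)*(-61) = 59*(-61) = -3599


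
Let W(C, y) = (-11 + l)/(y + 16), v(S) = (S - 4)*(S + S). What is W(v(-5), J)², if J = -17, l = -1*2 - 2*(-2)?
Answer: 81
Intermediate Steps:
l = 2 (l = -2 + 4 = 2)
v(S) = 2*S*(-4 + S) (v(S) = (-4 + S)*(2*S) = 2*S*(-4 + S))
W(C, y) = -9/(16 + y) (W(C, y) = (-11 + 2)/(y + 16) = -9/(16 + y))
W(v(-5), J)² = (-9/(16 - 17))² = (-9/(-1))² = (-9*(-1))² = 9² = 81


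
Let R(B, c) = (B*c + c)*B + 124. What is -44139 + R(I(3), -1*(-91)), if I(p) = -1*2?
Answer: -43833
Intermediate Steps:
I(p) = -2
R(B, c) = 124 + B*(c + B*c) (R(B, c) = (c + B*c)*B + 124 = B*(c + B*c) + 124 = 124 + B*(c + B*c))
-44139 + R(I(3), -1*(-91)) = -44139 + (124 - (-2)*(-91) - 1*(-91)*(-2)**2) = -44139 + (124 - 2*91 + 91*4) = -44139 + (124 - 182 + 364) = -44139 + 306 = -43833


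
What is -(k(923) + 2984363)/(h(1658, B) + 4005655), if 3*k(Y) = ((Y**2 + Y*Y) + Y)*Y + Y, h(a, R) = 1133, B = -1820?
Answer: -1582466875/12020364 ≈ -131.65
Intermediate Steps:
k(Y) = Y/3 + Y*(Y + 2*Y**2)/3 (k(Y) = (((Y**2 + Y*Y) + Y)*Y + Y)/3 = (((Y**2 + Y**2) + Y)*Y + Y)/3 = ((2*Y**2 + Y)*Y + Y)/3 = ((Y + 2*Y**2)*Y + Y)/3 = (Y*(Y + 2*Y**2) + Y)/3 = (Y + Y*(Y + 2*Y**2))/3 = Y/3 + Y*(Y + 2*Y**2)/3)
-(k(923) + 2984363)/(h(1658, B) + 4005655) = -((1/3)*923*(1 + 923 + 2*923**2) + 2984363)/(1133 + 4005655) = -((1/3)*923*(1 + 923 + 2*851929) + 2984363)/4006788 = -((1/3)*923*(1 + 923 + 1703858) + 2984363)/4006788 = -((1/3)*923*1704782 + 2984363)/4006788 = -(1573513786/3 + 2984363)/4006788 = -1582466875/(3*4006788) = -1*1582466875/12020364 = -1582466875/12020364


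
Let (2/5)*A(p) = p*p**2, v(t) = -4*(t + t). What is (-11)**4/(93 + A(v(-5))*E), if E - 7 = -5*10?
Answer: -14641/6879907 ≈ -0.0021281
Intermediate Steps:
v(t) = -8*t
A(p) = 5*p**3/2 (A(p) = 5*(p*p**2)/2 = 5*p**3/2)
E = -43 (E = 7 - 5*10 = 7 - 50 = -43)
(-11)**4/(93 + A(v(-5))*E) = (-11)**4/(93 + (5*(-8*(-5))**3/2)*(-43)) = 14641/(93 + ((5/2)*40**3)*(-43)) = 14641/(93 + ((5/2)*64000)*(-43)) = 14641/(93 + 160000*(-43)) = 14641/(93 - 6880000) = 14641/(-6879907) = 14641*(-1/6879907) = -14641/6879907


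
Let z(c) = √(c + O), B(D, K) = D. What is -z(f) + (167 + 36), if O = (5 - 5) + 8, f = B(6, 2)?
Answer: 203 - √14 ≈ 199.26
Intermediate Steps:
f = 6
O = 8 (O = 0 + 8 = 8)
z(c) = √(8 + c) (z(c) = √(c + 8) = √(8 + c))
-z(f) + (167 + 36) = -√(8 + 6) + (167 + 36) = -√14 + 203 = 203 - √14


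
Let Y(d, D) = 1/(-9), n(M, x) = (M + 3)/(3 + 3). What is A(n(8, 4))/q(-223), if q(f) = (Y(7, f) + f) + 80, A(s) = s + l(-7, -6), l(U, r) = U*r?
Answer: -789/2576 ≈ -0.30629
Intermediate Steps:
n(M, x) = ½ + M/6 (n(M, x) = (3 + M)/6 = (3 + M)*(⅙) = ½ + M/6)
A(s) = 42 + s (A(s) = s - 7*(-6) = s + 42 = 42 + s)
Y(d, D) = -⅑
q(f) = 719/9 + f (q(f) = (-⅑ + f) + 80 = 719/9 + f)
A(n(8, 4))/q(-223) = (42 + (½ + (⅙)*8))/(719/9 - 223) = (42 + (½ + 4/3))/(-1288/9) = (42 + 11/6)*(-9/1288) = (263/6)*(-9/1288) = -789/2576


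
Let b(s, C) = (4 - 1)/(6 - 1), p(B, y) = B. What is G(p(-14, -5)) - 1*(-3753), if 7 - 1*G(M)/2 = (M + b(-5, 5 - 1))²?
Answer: 85197/25 ≈ 3407.9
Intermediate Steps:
b(s, C) = ⅗ (b(s, C) = 3/5 = 3*(⅕) = ⅗)
G(M) = 14 - 2*(⅗ + M)² (G(M) = 14 - 2*(M + ⅗)² = 14 - 2*(⅗ + M)²)
G(p(-14, -5)) - 1*(-3753) = (14 - 2*(3 + 5*(-14))²/25) - 1*(-3753) = (14 - 2*(3 - 70)²/25) + 3753 = (14 - 2/25*(-67)²) + 3753 = (14 - 2/25*4489) + 3753 = (14 - 8978/25) + 3753 = -8628/25 + 3753 = 85197/25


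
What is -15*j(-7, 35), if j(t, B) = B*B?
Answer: -18375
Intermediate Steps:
j(t, B) = B**2
-15*j(-7, 35) = -15*35**2 = -15*1225 = -18375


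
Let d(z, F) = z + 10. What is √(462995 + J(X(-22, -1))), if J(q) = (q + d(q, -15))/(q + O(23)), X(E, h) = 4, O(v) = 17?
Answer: √22686797/7 ≈ 680.44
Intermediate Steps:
d(z, F) = 10 + z
J(q) = (10 + 2*q)/(17 + q) (J(q) = (q + (10 + q))/(q + 17) = (10 + 2*q)/(17 + q))
√(462995 + J(X(-22, -1))) = √(462995 + 2*(5 + 4)/(17 + 4)) = √(462995 + 2*9/21) = √(462995 + 2*(1/21)*9) = √(462995 + 6/7) = √(3240971/7) = √22686797/7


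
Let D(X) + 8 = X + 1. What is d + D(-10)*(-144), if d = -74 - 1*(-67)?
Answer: 2441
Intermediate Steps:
d = -7 (d = -74 + 67 = -7)
D(X) = -7 + X (D(X) = -8 + (X + 1) = -8 + (1 + X) = -7 + X)
d + D(-10)*(-144) = -7 + (-7 - 10)*(-144) = -7 - 17*(-144) = -7 + 2448 = 2441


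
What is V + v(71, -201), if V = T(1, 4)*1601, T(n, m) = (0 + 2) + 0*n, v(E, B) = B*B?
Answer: 43603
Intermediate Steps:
v(E, B) = B²
T(n, m) = 2 (T(n, m) = 2 + 0 = 2)
V = 3202 (V = 2*1601 = 3202)
V + v(71, -201) = 3202 + (-201)² = 3202 + 40401 = 43603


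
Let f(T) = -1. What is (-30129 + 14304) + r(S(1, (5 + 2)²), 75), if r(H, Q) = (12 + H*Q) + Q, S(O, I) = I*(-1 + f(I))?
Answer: -23088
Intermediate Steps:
S(O, I) = -2*I (S(O, I) = I*(-1 - 1) = I*(-2) = -2*I)
r(H, Q) = 12 + Q + H*Q
(-30129 + 14304) + r(S(1, (5 + 2)²), 75) = (-30129 + 14304) + (12 + 75 - 2*(5 + 2)²*75) = -15825 + (12 + 75 - 2*7²*75) = -15825 + (12 + 75 - 2*49*75) = -15825 + (12 + 75 - 98*75) = -15825 + (12 + 75 - 7350) = -15825 - 7263 = -23088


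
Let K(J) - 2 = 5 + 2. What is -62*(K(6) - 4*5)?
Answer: 682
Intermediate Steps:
K(J) = 9 (K(J) = 2 + (5 + 2) = 2 + 7 = 9)
-62*(K(6) - 4*5) = -62*(9 - 4*5) = -62*(9 - 20) = -62*(-11) = 682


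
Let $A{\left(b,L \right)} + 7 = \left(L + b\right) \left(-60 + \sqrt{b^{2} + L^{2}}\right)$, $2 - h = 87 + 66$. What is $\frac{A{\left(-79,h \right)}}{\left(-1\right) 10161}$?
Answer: $- \frac{13793}{10161} + \frac{230 \sqrt{29042}}{10161} \approx 2.5$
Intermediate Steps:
$h = -151$ ($h = 2 - \left(87 + 66\right) = 2 - 153 = -151$)
$A{\left(b,L \right)} = -7 + \left(-60 + \sqrt{L^{2} + b^{2}}\right) \left(L + b\right)$ ($A{\left(b,L \right)} = -7 + \left(L + b\right) \left(-60 + \sqrt{b^{2} + L^{2}}\right) = -7 + \left(L + b\right) \left(-60 + \sqrt{L^{2} + b^{2}}\right) = -7 + \left(-60 + \sqrt{L^{2} + b^{2}}\right) \left(L + b\right)$)
$\frac{A{\left(-79,h \right)}}{\left(-1\right) 10161} = \frac{-7 - -9060 - -4740 - 151 \sqrt{\left(-151\right)^{2} + \left(-79\right)^{2}} - 79 \sqrt{\left(-151\right)^{2} + \left(-79\right)^{2}}}{\left(-1\right) 10161} = \frac{-7 + 9060 + 4740 - 151 \sqrt{22801 + 6241} - 79 \sqrt{22801 + 6241}}{-10161} = \left(-7 + 9060 + 4740 - 151 \sqrt{29042} - 79 \sqrt{29042}\right) \left(- \frac{1}{10161}\right) = \left(13793 - 230 \sqrt{29042}\right) \left(- \frac{1}{10161}\right) = - \frac{13793}{10161} + \frac{230 \sqrt{29042}}{10161}$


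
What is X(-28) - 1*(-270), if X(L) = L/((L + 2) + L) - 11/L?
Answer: 204809/756 ≈ 270.91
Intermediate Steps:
X(L) = -11/L + L/(2 + 2*L) (X(L) = L/((2 + L) + L) - 11/L = L/(2 + 2*L) - 11/L = -11/L + L/(2 + 2*L))
X(-28) - 1*(-270) = (½)*(-22 + (-28)² - 22*(-28))/(-28*(1 - 28)) - 1*(-270) = (½)*(-1/28)*(-22 + 784 + 616)/(-27) + 270 = (½)*(-1/28)*(-1/27)*1378 + 270 = 689/756 + 270 = 204809/756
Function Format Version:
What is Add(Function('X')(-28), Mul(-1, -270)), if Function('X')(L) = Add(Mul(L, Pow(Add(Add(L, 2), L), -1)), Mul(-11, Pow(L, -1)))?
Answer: Rational(204809, 756) ≈ 270.91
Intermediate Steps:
Function('X')(L) = Add(Mul(-11, Pow(L, -1)), Mul(L, Pow(Add(2, Mul(2, L)), -1))) (Function('X')(L) = Add(Mul(L, Pow(Add(Add(2, L), L), -1)), Mul(-11, Pow(L, -1))) = Add(Mul(L, Pow(Add(2, Mul(2, L)), -1)), Mul(-11, Pow(L, -1))) = Add(Mul(-11, Pow(L, -1)), Mul(L, Pow(Add(2, Mul(2, L)), -1))))
Add(Function('X')(-28), Mul(-1, -270)) = Add(Mul(Rational(1, 2), Pow(-28, -1), Pow(Add(1, -28), -1), Add(-22, Pow(-28, 2), Mul(-22, -28))), Mul(-1, -270)) = Add(Mul(Rational(1, 2), Rational(-1, 28), Pow(-27, -1), Add(-22, 784, 616)), 270) = Add(Mul(Rational(1, 2), Rational(-1, 28), Rational(-1, 27), 1378), 270) = Add(Rational(689, 756), 270) = Rational(204809, 756)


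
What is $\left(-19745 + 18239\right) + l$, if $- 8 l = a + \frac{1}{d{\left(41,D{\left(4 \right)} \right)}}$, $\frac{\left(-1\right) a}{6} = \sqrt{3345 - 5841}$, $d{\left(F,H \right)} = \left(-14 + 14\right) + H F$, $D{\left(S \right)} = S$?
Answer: $- \frac{1975873}{1312} + 6 i \sqrt{39} \approx -1506.0 + 37.47 i$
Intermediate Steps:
$d{\left(F,H \right)} = F H$ ($d{\left(F,H \right)} = 0 + F H = F H$)
$a = - 48 i \sqrt{39}$ ($a = - 6 \sqrt{3345 - 5841} = - 6 \sqrt{-2496} = - 6 \cdot 8 i \sqrt{39} = - 48 i \sqrt{39} \approx - 299.76 i$)
$l = - \frac{1}{1312} + 6 i \sqrt{39}$ ($l = - \frac{- 48 i \sqrt{39} + \frac{1}{41 \cdot 4}}{8} = - \frac{- 48 i \sqrt{39} + \frac{1}{164}}{8} = - \frac{\frac{1}{164} - 48 i \sqrt{39}}{8} = - \frac{1}{1312} + 6 i \sqrt{39} \approx -0.0007622 + 37.47 i$)
$\left(-19745 + 18239\right) + l = \left(-19745 + 18239\right) - \left(\frac{1}{1312} - 6 i \sqrt{39}\right) = -1506 - \left(\frac{1}{1312} - 6 i \sqrt{39}\right) = - \frac{1975873}{1312} + 6 i \sqrt{39}$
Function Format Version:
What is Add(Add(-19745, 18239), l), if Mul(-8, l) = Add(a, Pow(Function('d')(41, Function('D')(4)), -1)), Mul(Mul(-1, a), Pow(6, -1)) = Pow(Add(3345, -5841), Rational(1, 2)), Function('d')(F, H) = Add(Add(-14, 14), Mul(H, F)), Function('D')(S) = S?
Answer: Add(Rational(-1975873, 1312), Mul(6, I, Pow(39, Rational(1, 2)))) ≈ Add(-1506.0, Mul(37.470, I))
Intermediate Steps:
Function('d')(F, H) = Mul(F, H) (Function('d')(F, H) = Add(0, Mul(F, H)) = Mul(F, H))
a = Mul(-48, I, Pow(39, Rational(1, 2))) (a = Mul(-6, Pow(Add(3345, -5841), Rational(1, 2))) = Mul(-6, Pow(-2496, Rational(1, 2))) = Mul(-6, Mul(8, I, Pow(39, Rational(1, 2)))) = Mul(-48, I, Pow(39, Rational(1, 2))) ≈ Mul(-299.76, I))
l = Add(Rational(-1, 1312), Mul(6, I, Pow(39, Rational(1, 2)))) (l = Mul(Rational(-1, 8), Add(Mul(-48, I, Pow(39, Rational(1, 2))), Pow(Mul(41, 4), -1))) = Mul(Rational(-1, 8), Add(Mul(-48, I, Pow(39, Rational(1, 2))), Pow(164, -1))) = Mul(Rational(-1, 8), Add(Mul(-48, I, Pow(39, Rational(1, 2))), Rational(1, 164))) = Mul(Rational(-1, 8), Add(Rational(1, 164), Mul(-48, I, Pow(39, Rational(1, 2))))) = Add(Rational(-1, 1312), Mul(6, I, Pow(39, Rational(1, 2)))) ≈ Add(-0.00076220, Mul(37.470, I)))
Add(Add(-19745, 18239), l) = Add(Add(-19745, 18239), Add(Rational(-1, 1312), Mul(6, I, Pow(39, Rational(1, 2))))) = Add(-1506, Add(Rational(-1, 1312), Mul(6, I, Pow(39, Rational(1, 2))))) = Add(Rational(-1975873, 1312), Mul(6, I, Pow(39, Rational(1, 2))))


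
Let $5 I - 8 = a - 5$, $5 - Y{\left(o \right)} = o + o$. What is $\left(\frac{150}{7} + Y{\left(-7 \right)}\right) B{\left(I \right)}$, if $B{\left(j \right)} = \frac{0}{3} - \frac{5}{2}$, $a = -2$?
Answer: $- \frac{1415}{14} \approx -101.07$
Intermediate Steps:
$Y{\left(o \right)} = 5 - 2 o$ ($Y{\left(o \right)} = 5 - \left(o + o\right) = 5 - 2 o$)
$I = \frac{1}{5}$ ($I = \frac{8}{5} + \frac{-2 - 5}{5} = \frac{8}{5} + \frac{1}{5} \left(-7\right) = \frac{8}{5} - \frac{7}{5} = \frac{1}{5} \approx 0.2$)
$B{\left(j \right)} = - \frac{5}{2}$ ($B{\left(j \right)} = 0 \cdot \frac{1}{3} - \frac{5}{2} = 0 - \frac{5}{2} = - \frac{5}{2}$)
$\left(\frac{150}{7} + Y{\left(-7 \right)}\right) B{\left(I \right)} = \left(\frac{150}{7} + \left(5 - -14\right)\right) \left(- \frac{5}{2}\right) = \left(150 \cdot \frac{1}{7} + \left(5 + 14\right)\right) \left(- \frac{5}{2}\right) = \left(\frac{150}{7} + 19\right) \left(- \frac{5}{2}\right) = \frac{283}{7} \left(- \frac{5}{2}\right) = - \frac{1415}{14}$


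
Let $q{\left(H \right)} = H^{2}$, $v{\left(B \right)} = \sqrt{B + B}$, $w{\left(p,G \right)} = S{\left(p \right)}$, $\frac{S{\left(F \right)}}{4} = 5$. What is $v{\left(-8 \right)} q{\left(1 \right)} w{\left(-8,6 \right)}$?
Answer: $80 i \approx 80.0 i$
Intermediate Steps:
$S{\left(F \right)} = 20$ ($S{\left(F \right)} = 4 \cdot 5 = 20$)
$w{\left(p,G \right)} = 20$
$v{\left(B \right)} = \sqrt{2} \sqrt{B}$ ($v{\left(B \right)} = \sqrt{2 B} = \sqrt{2} \sqrt{B}$)
$v{\left(-8 \right)} q{\left(1 \right)} w{\left(-8,6 \right)} = \sqrt{2} \sqrt{-8} \cdot 1^{2} \cdot 20 = \sqrt{2} \cdot 2 i \sqrt{2} \cdot 1 \cdot 20 = 4 i 1 \cdot 20 = 4 i 20 = 80 i$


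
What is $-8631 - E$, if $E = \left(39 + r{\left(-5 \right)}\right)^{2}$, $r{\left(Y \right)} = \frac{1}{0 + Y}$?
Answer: $- \frac{253411}{25} \approx -10136.0$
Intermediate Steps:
$r{\left(Y \right)} = \frac{1}{Y}$
$E = \frac{37636}{25}$ ($E = \left(39 + \frac{1}{-5}\right)^{2} = \left(39 - \frac{1}{5}\right)^{2} = \left(\frac{194}{5}\right)^{2} = \frac{37636}{25} \approx 1505.4$)
$-8631 - E = -8631 - \frac{37636}{25} = - \frac{253411}{25}$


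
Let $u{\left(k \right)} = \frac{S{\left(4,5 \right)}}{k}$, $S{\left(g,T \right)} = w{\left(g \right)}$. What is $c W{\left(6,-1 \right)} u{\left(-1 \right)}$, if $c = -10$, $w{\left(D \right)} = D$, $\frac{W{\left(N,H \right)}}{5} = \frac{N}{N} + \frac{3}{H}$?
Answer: $-400$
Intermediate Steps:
$W{\left(N,H \right)} = 5 + \frac{15}{H}$ ($W{\left(N,H \right)} = 5 \left(\frac{N}{N} + \frac{3}{H}\right) = 5 \left(1 + \frac{3}{H}\right) = 5 + \frac{15}{H}$)
$S{\left(g,T \right)} = g$
$u{\left(k \right)} = \frac{4}{k}$
$c W{\left(6,-1 \right)} u{\left(-1 \right)} = - 10 \left(5 + \frac{15}{-1}\right) \frac{4}{-1} = - 10 \left(5 + 15 \left(-1\right)\right) 4 \left(-1\right) = - 10 \left(5 - 15\right) \left(-4\right) = \left(-10\right) \left(-10\right) \left(-4\right) = 100 \left(-4\right) = -400$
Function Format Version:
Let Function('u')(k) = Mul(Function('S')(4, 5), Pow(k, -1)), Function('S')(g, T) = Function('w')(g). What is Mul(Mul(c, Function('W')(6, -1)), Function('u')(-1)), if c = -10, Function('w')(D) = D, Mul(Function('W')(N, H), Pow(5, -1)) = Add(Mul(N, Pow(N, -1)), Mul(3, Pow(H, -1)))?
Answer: -400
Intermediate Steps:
Function('W')(N, H) = Add(5, Mul(15, Pow(H, -1))) (Function('W')(N, H) = Mul(5, Add(Mul(N, Pow(N, -1)), Mul(3, Pow(H, -1)))) = Mul(5, Add(1, Mul(3, Pow(H, -1)))) = Add(5, Mul(15, Pow(H, -1))))
Function('S')(g, T) = g
Function('u')(k) = Mul(4, Pow(k, -1))
Mul(Mul(c, Function('W')(6, -1)), Function('u')(-1)) = Mul(Mul(-10, Add(5, Mul(15, Pow(-1, -1)))), Mul(4, Pow(-1, -1))) = Mul(Mul(-10, Add(5, Mul(15, -1))), Mul(4, -1)) = Mul(Mul(-10, Add(5, -15)), -4) = Mul(Mul(-10, -10), -4) = Mul(100, -4) = -400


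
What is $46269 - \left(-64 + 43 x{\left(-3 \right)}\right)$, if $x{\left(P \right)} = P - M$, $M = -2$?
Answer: $46376$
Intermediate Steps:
$x{\left(P \right)} = 2 + P$ ($x{\left(P \right)} = P - -2 = P + 2 = 2 + P$)
$46269 - \left(-64 + 43 x{\left(-3 \right)}\right) = 46269 + \left(- 43 \left(2 - 3\right) + 64\right) = 46269 + \left(\left(-43\right) \left(-1\right) + 64\right) = 46269 + \left(43 + 64\right) = 46269 + 107 = 46376$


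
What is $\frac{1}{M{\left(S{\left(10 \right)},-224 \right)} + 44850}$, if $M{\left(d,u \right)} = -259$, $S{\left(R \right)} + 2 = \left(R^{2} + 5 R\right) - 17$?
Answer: $\frac{1}{44591} \approx 2.2426 \cdot 10^{-5}$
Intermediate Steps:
$S{\left(R \right)} = -19 + R^{2} + 5 R$ ($S{\left(R \right)} = -2 - \left(17 - R^{2} - 5 R\right) = -2 + \left(-17 + R^{2} + 5 R\right) = -19 + R^{2} + 5 R$)
$\frac{1}{M{\left(S{\left(10 \right)},-224 \right)} + 44850} = \frac{1}{-259 + 44850} = \frac{1}{44591}$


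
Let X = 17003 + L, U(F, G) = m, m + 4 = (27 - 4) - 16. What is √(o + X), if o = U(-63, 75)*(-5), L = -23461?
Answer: I*√6473 ≈ 80.455*I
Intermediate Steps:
m = 3 (m = -4 + ((27 - 4) - 16) = -4 + (23 - 16) = -4 + 7 = 3)
U(F, G) = 3
X = -6458 (X = 17003 - 23461 = -6458)
o = -15 (o = 3*(-5) = -15)
√(o + X) = √(-15 - 6458) = √(-6473) = I*√6473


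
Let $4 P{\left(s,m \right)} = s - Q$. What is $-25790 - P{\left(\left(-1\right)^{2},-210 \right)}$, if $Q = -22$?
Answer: $- \frac{103183}{4} \approx -25796.0$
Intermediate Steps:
$P{\left(s,m \right)} = \frac{11}{2} + \frac{s}{4}$ ($P{\left(s,m \right)} = \frac{s - -22}{4} = \frac{s + 22}{4} = \frac{22 + s}{4} = \frac{11}{2} + \frac{s}{4}$)
$-25790 - P{\left(\left(-1\right)^{2},-210 \right)} = -25790 - \left(\frac{11}{2} + \frac{\left(-1\right)^{2}}{4}\right) = -25790 - \left(\frac{11}{2} + \frac{1}{4} \cdot 1\right) = -25790 - \left(\frac{11}{2} + \frac{1}{4}\right) = -25790 - \frac{23}{4} = - \frac{103183}{4}$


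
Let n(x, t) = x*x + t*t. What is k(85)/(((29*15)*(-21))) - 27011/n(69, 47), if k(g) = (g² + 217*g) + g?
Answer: -28417189/4244730 ≈ -6.6947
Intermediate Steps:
n(x, t) = t² + x² (n(x, t) = x² + t² = t² + x²)
k(g) = g² + 218*g
k(85)/(((29*15)*(-21))) - 27011/n(69, 47) = (85*(218 + 85))/(((29*15)*(-21))) - 27011/(47² + 69²) = (85*303)/((435*(-21))) - 27011/(2209 + 4761) = 25755/(-9135) - 27011/6970 = 25755*(-1/9135) - 27011*1/6970 = -1717/609 - 27011/6970 = -28417189/4244730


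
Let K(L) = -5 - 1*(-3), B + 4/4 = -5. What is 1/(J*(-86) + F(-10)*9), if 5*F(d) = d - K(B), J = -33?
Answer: 5/14118 ≈ 0.00035416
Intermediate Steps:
B = -6 (B = -1 - 5 = -6)
K(L) = -2 (K(L) = -5 + 3 = -2)
F(d) = ⅖ + d/5 (F(d) = (d - 1*(-2))/5 = (d + 2)/5 = (2 + d)/5 = ⅖ + d/5)
1/(J*(-86) + F(-10)*9) = 1/(-33*(-86) + (⅖ + (⅕)*(-10))*9) = 1/(2838 + (⅖ - 2)*9) = 1/(2838 - 8/5*9) = 1/(2838 - 72/5) = 1/(14118/5) = 5/14118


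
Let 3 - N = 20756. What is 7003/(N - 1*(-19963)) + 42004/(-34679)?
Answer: -276040197/27396410 ≈ -10.076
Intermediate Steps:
N = -20753 (N = 3 - 1*20756 = 3 - 20756 = -20753)
7003/(N - 1*(-19963)) + 42004/(-34679) = 7003/(-20753 - 1*(-19963)) + 42004/(-34679) = 7003/(-20753 + 19963) + 42004*(-1/34679) = 7003/(-790) - 42004/34679 = 7003*(-1/790) - 42004/34679 = -7003/790 - 42004/34679 = -276040197/27396410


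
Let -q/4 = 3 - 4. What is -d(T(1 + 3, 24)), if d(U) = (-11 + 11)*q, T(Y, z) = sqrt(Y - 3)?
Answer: 0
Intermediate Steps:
T(Y, z) = sqrt(-3 + Y)
q = 4 (q = -4*(3 - 4) = -4*(-1) = 4)
d(U) = 0 (d(U) = (-11 + 11)*4 = 0*4 = 0)
-d(T(1 + 3, 24)) = -1*0 = 0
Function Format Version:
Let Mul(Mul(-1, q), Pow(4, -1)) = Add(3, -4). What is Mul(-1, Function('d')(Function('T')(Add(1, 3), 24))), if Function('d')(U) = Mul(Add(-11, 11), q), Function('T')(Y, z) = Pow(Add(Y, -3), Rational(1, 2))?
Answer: 0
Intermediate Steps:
Function('T')(Y, z) = Pow(Add(-3, Y), Rational(1, 2))
q = 4 (q = Mul(-4, Add(3, -4)) = Mul(-4, -1) = 4)
Function('d')(U) = 0 (Function('d')(U) = Mul(Add(-11, 11), 4) = Mul(0, 4) = 0)
Mul(-1, Function('d')(Function('T')(Add(1, 3), 24))) = Mul(-1, 0) = 0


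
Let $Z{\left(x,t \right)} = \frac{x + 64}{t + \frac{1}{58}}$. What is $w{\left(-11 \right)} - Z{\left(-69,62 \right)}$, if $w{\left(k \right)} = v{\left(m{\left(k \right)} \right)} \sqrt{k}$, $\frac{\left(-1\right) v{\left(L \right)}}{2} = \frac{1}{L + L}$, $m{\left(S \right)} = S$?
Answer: $\frac{290}{3597} + \frac{i \sqrt{11}}{11} \approx 0.080623 + 0.30151 i$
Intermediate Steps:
$v{\left(L \right)} = - \frac{1}{L}$ ($v{\left(L \right)} = - \frac{2}{L + L} = - \frac{2}{2 L} = - 2 \frac{1}{2 L} = - \frac{1}{L}$)
$Z{\left(x,t \right)} = \frac{64 + x}{\frac{1}{58} + t}$ ($Z{\left(x,t \right)} = \frac{64 + x}{t + \frac{1}{58}} = \frac{64 + x}{\frac{1}{58} + t}$)
$w{\left(k \right)} = - \frac{1}{\sqrt{k}}$ ($w{\left(k \right)} = - \frac{1}{k} \sqrt{k} = - \frac{1}{\sqrt{k}}$)
$w{\left(-11 \right)} - Z{\left(-69,62 \right)} = - \frac{1}{i \sqrt{11}} - \frac{58 \left(64 - 69\right)}{1 + 58 \cdot 62} = - \frac{\left(-1\right) i \sqrt{11}}{11} - 58 \frac{1}{1 + 3596} \left(-5\right) = \frac{i \sqrt{11}}{11} - 58 \cdot \frac{1}{3597} \left(-5\right) = \frac{i \sqrt{11}}{11} - - \frac{290}{3597} = \frac{i \sqrt{11}}{11} + \frac{290}{3597} = \frac{290}{3597} + \frac{i \sqrt{11}}{11}$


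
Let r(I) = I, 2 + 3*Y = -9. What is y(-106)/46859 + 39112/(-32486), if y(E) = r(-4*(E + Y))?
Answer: -58037192/48582813 ≈ -1.1946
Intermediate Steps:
Y = -11/3 (Y = -⅔ + (⅓)*(-9) = -⅔ - 3 = -11/3 ≈ -3.6667)
y(E) = 44/3 - 4*E (y(E) = -4*(E - 11/3) = -4*(-11/3 + E) = 44/3 - 4*E)
y(-106)/46859 + 39112/(-32486) = (44/3 - 4*(-106))/46859 + 39112/(-32486) = (44/3 + 424)*(1/46859) + 39112*(-1/32486) = (1316/3)*(1/46859) - 19556/16243 = 28/2991 - 19556/16243 = -58037192/48582813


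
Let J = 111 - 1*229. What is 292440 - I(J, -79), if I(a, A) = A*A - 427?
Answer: 286626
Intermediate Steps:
J = -118 (J = 111 - 229 = -118)
I(a, A) = -427 + A² (I(a, A) = A² - 427 = -427 + A²)
292440 - I(J, -79) = 292440 - (-427 + (-79)²) = 292440 - (-427 + 6241) = 292440 - 1*5814 = 292440 - 5814 = 286626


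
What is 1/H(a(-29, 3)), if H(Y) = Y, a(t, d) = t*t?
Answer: 1/841 ≈ 0.0011891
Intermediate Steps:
a(t, d) = t²
1/H(a(-29, 3)) = 1/((-29)²) = 1/841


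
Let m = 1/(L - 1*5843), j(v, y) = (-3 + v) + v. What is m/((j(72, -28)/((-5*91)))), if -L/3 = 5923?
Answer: 455/3329292 ≈ 0.00013667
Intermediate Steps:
L = -17769 (L = -3*5923 = -17769)
j(v, y) = -3 + 2*v
m = -1/23612 (m = 1/(-17769 - 1*5843) = 1/(-17769 - 5843) = 1/(-23612) = -1/23612 ≈ -4.2351e-5)
m/((j(72, -28)/((-5*91)))) = -(-455/(-3 + 2*72))/23612 = -(-455/(-3 + 144))/23612 = -1/(23612*(141*(-1/455))) = -1/(23612*(-141/455)) = -1/23612*(-455/141) = 455/3329292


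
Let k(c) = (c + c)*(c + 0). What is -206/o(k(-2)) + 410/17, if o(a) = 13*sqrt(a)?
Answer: 410/17 - 103*sqrt(2)/26 ≈ 18.515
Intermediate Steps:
k(c) = 2*c**2 (k(c) = (2*c)*c = 2*c**2)
-206/o(k(-2)) + 410/17 = -206*sqrt(2)/52 + 410/17 = -103*sqrt(2)/26 + 410/17 = 410/17 - 103*sqrt(2)/26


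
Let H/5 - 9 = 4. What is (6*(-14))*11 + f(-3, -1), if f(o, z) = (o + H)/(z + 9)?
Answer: -3665/4 ≈ -916.25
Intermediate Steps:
H = 65 (H = 45 + 5*4 = 45 + 20 = 65)
f(o, z) = (65 + o)/(9 + z) (f(o, z) = (o + 65)/(z + 9) = (65 + o)/(9 + z))
(6*(-14))*11 + f(-3, -1) = (6*(-14))*11 + (65 - 3)/(9 - 1) = -84*11 + 62/8 = -924 + (⅛)*62 = -924 + 31/4 = -3665/4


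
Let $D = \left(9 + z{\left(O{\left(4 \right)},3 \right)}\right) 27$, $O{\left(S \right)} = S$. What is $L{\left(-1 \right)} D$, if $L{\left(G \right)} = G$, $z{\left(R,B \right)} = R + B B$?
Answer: $-594$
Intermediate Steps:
$z{\left(R,B \right)} = R + B^{2}$
$D = 594$ ($D = \left(9 + \left(4 + 3^{2}\right)\right) 27 = \left(9 + \left(4 + 9\right)\right) 27 = \left(9 + 13\right) 27 = 22 \cdot 27 = 594$)
$L{\left(-1 \right)} D = \left(-1\right) 594 = -594$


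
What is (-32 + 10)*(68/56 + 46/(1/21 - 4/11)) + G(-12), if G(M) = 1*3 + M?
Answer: 1618154/511 ≈ 3166.6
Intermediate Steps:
G(M) = 3 + M
(-32 + 10)*(68/56 + 46/(1/21 - 4/11)) + G(-12) = (-32 + 10)*(68/56 + 46/(1/21 - 4/11)) + (3 - 12) = -22*(68*(1/56) + 46/(1*(1/21) - 4*1/11)) - 9 = -22*(17/14 + 46/(1/21 - 4/11)) - 9 = -22*(17/14 + 46/(-73/231)) - 9 = -22*(17/14 + 46*(-231/73)) - 9 = -22*(17/14 - 10626/73) - 9 = -22*(-147523/1022) - 9 = 1622753/511 - 9 = 1618154/511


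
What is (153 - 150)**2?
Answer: 9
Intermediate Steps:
(153 - 150)**2 = 3**2 = 9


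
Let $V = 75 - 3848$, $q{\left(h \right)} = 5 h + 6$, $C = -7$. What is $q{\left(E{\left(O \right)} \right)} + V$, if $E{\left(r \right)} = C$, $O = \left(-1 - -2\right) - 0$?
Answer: $-3802$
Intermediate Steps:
$O = 1$ ($O = \left(-1 + 2\right) + 0 = 1 + 0 = 1$)
$E{\left(r \right)} = -7$
$q{\left(h \right)} = 6 + 5 h$
$V = -3773$ ($V = 75 - 3848 = -3773$)
$q{\left(E{\left(O \right)} \right)} + V = \left(6 + 5 \left(-7\right)\right) - 3773 = \left(6 - 35\right) - 3773 = -29 - 3773 = -3802$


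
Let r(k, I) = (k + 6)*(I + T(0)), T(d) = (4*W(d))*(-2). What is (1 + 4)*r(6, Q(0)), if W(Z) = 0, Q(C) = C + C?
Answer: 0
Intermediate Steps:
Q(C) = 2*C
T(d) = 0 (T(d) = (4*0)*(-2) = 0*(-2) = 0)
r(k, I) = I*(6 + k) (r(k, I) = (k + 6)*(I + 0) = (6 + k)*I = I*(6 + k))
(1 + 4)*r(6, Q(0)) = (1 + 4)*((2*0)*(6 + 6)) = 5*(0*12) = 5*0 = 0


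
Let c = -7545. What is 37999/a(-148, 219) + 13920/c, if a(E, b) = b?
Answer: 18910265/110157 ≈ 171.67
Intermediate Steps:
37999/a(-148, 219) + 13920/c = 37999/219 + 13920/(-7545) = 37999*(1/219) + 13920*(-1/7545) = 37999/219 - 928/503 = 18910265/110157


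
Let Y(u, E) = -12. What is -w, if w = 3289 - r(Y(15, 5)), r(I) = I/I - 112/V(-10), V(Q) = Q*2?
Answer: -16412/5 ≈ -3282.4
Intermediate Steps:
V(Q) = 2*Q
r(I) = 33/5 (r(I) = I/I - 112/(2*(-10)) = 1 - 112/(-20) = 1 - 112*(-1/20) = 1 + 28/5 = 33/5)
w = 16412/5 (w = 3289 - 1*33/5 = 3289 - 33/5 = 16412/5 ≈ 3282.4)
-w = -1*16412/5 = -16412/5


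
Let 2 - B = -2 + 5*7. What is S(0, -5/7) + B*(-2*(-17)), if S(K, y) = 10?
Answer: -1044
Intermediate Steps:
B = -31 (B = 2 - (-2 + 5*7) = 2 - (-2 + 35) = 2 - 1*33 = 2 - 33 = -31)
S(0, -5/7) + B*(-2*(-17)) = 10 - (-62)*(-17) = 10 - 31*34 = 10 - 1054 = -1044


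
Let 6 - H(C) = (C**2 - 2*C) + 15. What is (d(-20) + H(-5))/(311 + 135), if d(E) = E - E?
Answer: -22/223 ≈ -0.098655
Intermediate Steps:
H(C) = -9 - C**2 + 2*C (H(C) = 6 - ((C**2 - 2*C) + 15) = 6 - (15 + C**2 - 2*C) = 6 + (-15 - C**2 + 2*C) = -9 - C**2 + 2*C)
d(E) = 0
(d(-20) + H(-5))/(311 + 135) = (0 + (-9 - 1*(-5)**2 + 2*(-5)))/(311 + 135) = (0 + (-9 - 1*25 - 10))/446 = (0 + (-9 - 25 - 10))*(1/446) = (0 - 44)*(1/446) = -44*1/446 = -22/223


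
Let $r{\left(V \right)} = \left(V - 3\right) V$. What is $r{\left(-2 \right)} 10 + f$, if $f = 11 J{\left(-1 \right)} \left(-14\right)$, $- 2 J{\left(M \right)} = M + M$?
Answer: $-54$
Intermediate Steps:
$r{\left(V \right)} = V \left(-3 + V\right)$ ($r{\left(V \right)} = \left(-3 + V\right) V = V \left(-3 + V\right)$)
$J{\left(M \right)} = - M$ ($J{\left(M \right)} = - \frac{M + M}{2} = - \frac{2 M}{2} = - M$)
$f = -154$ ($f = 11 \left(\left(-1\right) \left(-1\right)\right) \left(-14\right) = 11 \cdot 1 \left(-14\right) = 11 \left(-14\right) = -154$)
$r{\left(-2 \right)} 10 + f = - 2 \left(-3 - 2\right) 10 - 154 = \left(-2\right) \left(-5\right) 10 - 154 = 10 \cdot 10 - 154 = 100 - 154 = -54$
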